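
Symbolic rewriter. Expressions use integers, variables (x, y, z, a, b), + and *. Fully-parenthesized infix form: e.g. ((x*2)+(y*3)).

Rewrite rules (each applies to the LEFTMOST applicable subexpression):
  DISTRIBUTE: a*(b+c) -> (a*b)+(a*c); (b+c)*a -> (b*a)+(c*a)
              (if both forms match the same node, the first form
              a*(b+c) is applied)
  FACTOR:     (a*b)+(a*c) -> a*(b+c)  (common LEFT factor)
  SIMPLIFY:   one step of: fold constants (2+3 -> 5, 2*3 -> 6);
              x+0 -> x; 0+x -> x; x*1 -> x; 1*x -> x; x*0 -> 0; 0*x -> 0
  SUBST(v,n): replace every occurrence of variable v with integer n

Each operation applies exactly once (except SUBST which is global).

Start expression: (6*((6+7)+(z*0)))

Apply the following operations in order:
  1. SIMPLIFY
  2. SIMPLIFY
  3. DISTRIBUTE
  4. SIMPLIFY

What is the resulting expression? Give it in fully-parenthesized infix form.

Start: (6*((6+7)+(z*0)))
Apply SIMPLIFY at RL (target: (6+7)): (6*((6+7)+(z*0))) -> (6*(13+(z*0)))
Apply SIMPLIFY at RR (target: (z*0)): (6*(13+(z*0))) -> (6*(13+0))
Apply DISTRIBUTE at root (target: (6*(13+0))): (6*(13+0)) -> ((6*13)+(6*0))
Apply SIMPLIFY at L (target: (6*13)): ((6*13)+(6*0)) -> (78+(6*0))

Answer: (78+(6*0))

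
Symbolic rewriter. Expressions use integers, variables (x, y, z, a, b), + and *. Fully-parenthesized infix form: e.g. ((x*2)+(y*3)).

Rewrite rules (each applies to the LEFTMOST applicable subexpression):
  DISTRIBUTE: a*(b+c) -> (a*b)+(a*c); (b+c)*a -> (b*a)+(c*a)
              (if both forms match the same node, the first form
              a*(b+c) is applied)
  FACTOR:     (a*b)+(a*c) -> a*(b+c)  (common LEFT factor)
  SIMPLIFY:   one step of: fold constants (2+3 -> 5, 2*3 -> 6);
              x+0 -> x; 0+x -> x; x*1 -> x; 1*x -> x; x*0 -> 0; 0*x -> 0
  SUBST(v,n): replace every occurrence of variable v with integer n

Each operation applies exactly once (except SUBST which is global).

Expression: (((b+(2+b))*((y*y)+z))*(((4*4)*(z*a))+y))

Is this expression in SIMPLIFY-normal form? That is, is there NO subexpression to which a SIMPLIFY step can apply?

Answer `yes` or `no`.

Answer: no

Derivation:
Expression: (((b+(2+b))*((y*y)+z))*(((4*4)*(z*a))+y))
Scanning for simplifiable subexpressions (pre-order)...
  at root: (((b+(2+b))*((y*y)+z))*(((4*4)*(z*a))+y)) (not simplifiable)
  at L: ((b+(2+b))*((y*y)+z)) (not simplifiable)
  at LL: (b+(2+b)) (not simplifiable)
  at LLR: (2+b) (not simplifiable)
  at LR: ((y*y)+z) (not simplifiable)
  at LRL: (y*y) (not simplifiable)
  at R: (((4*4)*(z*a))+y) (not simplifiable)
  at RL: ((4*4)*(z*a)) (not simplifiable)
  at RLL: (4*4) (SIMPLIFIABLE)
  at RLR: (z*a) (not simplifiable)
Found simplifiable subexpr at path RLL: (4*4)
One SIMPLIFY step would give: (((b+(2+b))*((y*y)+z))*((16*(z*a))+y))
-> NOT in normal form.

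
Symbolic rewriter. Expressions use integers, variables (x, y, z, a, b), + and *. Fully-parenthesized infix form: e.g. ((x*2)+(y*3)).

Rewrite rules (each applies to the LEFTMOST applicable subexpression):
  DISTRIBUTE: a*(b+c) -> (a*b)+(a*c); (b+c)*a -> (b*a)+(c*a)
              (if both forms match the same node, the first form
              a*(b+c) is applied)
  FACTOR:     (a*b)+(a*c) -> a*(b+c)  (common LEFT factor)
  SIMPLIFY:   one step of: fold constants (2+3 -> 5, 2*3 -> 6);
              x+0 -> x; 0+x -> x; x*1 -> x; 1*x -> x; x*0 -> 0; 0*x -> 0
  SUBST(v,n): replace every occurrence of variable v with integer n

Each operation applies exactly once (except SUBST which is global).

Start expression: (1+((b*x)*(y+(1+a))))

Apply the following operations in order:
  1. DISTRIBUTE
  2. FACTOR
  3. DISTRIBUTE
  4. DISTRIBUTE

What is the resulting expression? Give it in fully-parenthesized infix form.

Answer: (1+(((b*x)*y)+(((b*x)*1)+((b*x)*a))))

Derivation:
Start: (1+((b*x)*(y+(1+a))))
Apply DISTRIBUTE at R (target: ((b*x)*(y+(1+a)))): (1+((b*x)*(y+(1+a)))) -> (1+(((b*x)*y)+((b*x)*(1+a))))
Apply FACTOR at R (target: (((b*x)*y)+((b*x)*(1+a)))): (1+(((b*x)*y)+((b*x)*(1+a)))) -> (1+((b*x)*(y+(1+a))))
Apply DISTRIBUTE at R (target: ((b*x)*(y+(1+a)))): (1+((b*x)*(y+(1+a)))) -> (1+(((b*x)*y)+((b*x)*(1+a))))
Apply DISTRIBUTE at RR (target: ((b*x)*(1+a))): (1+(((b*x)*y)+((b*x)*(1+a)))) -> (1+(((b*x)*y)+(((b*x)*1)+((b*x)*a))))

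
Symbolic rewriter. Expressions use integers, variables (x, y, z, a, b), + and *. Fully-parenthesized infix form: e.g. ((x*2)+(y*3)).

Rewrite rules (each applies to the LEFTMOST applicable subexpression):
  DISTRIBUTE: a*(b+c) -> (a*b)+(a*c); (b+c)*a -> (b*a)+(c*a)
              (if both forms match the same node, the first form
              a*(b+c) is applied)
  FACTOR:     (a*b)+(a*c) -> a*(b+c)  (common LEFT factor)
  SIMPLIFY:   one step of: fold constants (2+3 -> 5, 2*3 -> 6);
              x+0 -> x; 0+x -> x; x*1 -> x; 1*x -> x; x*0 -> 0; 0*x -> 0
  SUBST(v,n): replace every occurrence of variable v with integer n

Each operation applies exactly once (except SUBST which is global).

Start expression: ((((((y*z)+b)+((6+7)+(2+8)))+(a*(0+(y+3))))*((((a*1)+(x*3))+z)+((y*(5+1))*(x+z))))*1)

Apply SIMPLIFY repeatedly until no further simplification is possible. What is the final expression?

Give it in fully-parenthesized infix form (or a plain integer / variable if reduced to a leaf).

Start: ((((((y*z)+b)+((6+7)+(2+8)))+(a*(0+(y+3))))*((((a*1)+(x*3))+z)+((y*(5+1))*(x+z))))*1)
Step 1: at root: ((((((y*z)+b)+((6+7)+(2+8)))+(a*(0+(y+3))))*((((a*1)+(x*3))+z)+((y*(5+1))*(x+z))))*1) -> (((((y*z)+b)+((6+7)+(2+8)))+(a*(0+(y+3))))*((((a*1)+(x*3))+z)+((y*(5+1))*(x+z)))); overall: ((((((y*z)+b)+((6+7)+(2+8)))+(a*(0+(y+3))))*((((a*1)+(x*3))+z)+((y*(5+1))*(x+z))))*1) -> (((((y*z)+b)+((6+7)+(2+8)))+(a*(0+(y+3))))*((((a*1)+(x*3))+z)+((y*(5+1))*(x+z))))
Step 2: at LLRL: (6+7) -> 13; overall: (((((y*z)+b)+((6+7)+(2+8)))+(a*(0+(y+3))))*((((a*1)+(x*3))+z)+((y*(5+1))*(x+z)))) -> (((((y*z)+b)+(13+(2+8)))+(a*(0+(y+3))))*((((a*1)+(x*3))+z)+((y*(5+1))*(x+z))))
Step 3: at LLRR: (2+8) -> 10; overall: (((((y*z)+b)+(13+(2+8)))+(a*(0+(y+3))))*((((a*1)+(x*3))+z)+((y*(5+1))*(x+z)))) -> (((((y*z)+b)+(13+10))+(a*(0+(y+3))))*((((a*1)+(x*3))+z)+((y*(5+1))*(x+z))))
Step 4: at LLR: (13+10) -> 23; overall: (((((y*z)+b)+(13+10))+(a*(0+(y+3))))*((((a*1)+(x*3))+z)+((y*(5+1))*(x+z)))) -> (((((y*z)+b)+23)+(a*(0+(y+3))))*((((a*1)+(x*3))+z)+((y*(5+1))*(x+z))))
Step 5: at LRR: (0+(y+3)) -> (y+3); overall: (((((y*z)+b)+23)+(a*(0+(y+3))))*((((a*1)+(x*3))+z)+((y*(5+1))*(x+z)))) -> (((((y*z)+b)+23)+(a*(y+3)))*((((a*1)+(x*3))+z)+((y*(5+1))*(x+z))))
Step 6: at RLLL: (a*1) -> a; overall: (((((y*z)+b)+23)+(a*(y+3)))*((((a*1)+(x*3))+z)+((y*(5+1))*(x+z)))) -> (((((y*z)+b)+23)+(a*(y+3)))*(((a+(x*3))+z)+((y*(5+1))*(x+z))))
Step 7: at RRLR: (5+1) -> 6; overall: (((((y*z)+b)+23)+(a*(y+3)))*(((a+(x*3))+z)+((y*(5+1))*(x+z)))) -> (((((y*z)+b)+23)+(a*(y+3)))*(((a+(x*3))+z)+((y*6)*(x+z))))
Fixed point: (((((y*z)+b)+23)+(a*(y+3)))*(((a+(x*3))+z)+((y*6)*(x+z))))

Answer: (((((y*z)+b)+23)+(a*(y+3)))*(((a+(x*3))+z)+((y*6)*(x+z))))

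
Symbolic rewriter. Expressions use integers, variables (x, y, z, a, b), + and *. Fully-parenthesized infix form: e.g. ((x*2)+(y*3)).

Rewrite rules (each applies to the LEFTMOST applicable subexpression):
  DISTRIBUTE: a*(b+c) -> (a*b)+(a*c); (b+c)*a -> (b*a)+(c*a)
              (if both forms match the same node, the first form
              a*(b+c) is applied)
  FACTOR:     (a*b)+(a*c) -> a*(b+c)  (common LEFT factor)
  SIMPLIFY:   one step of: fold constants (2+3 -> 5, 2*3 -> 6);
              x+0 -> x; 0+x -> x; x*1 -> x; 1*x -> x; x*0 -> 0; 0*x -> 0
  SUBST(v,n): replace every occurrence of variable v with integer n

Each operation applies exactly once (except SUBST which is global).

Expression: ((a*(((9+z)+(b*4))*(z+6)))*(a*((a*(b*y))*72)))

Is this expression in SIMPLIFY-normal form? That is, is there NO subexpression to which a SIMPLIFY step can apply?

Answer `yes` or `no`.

Answer: yes

Derivation:
Expression: ((a*(((9+z)+(b*4))*(z+6)))*(a*((a*(b*y))*72)))
Scanning for simplifiable subexpressions (pre-order)...
  at root: ((a*(((9+z)+(b*4))*(z+6)))*(a*((a*(b*y))*72))) (not simplifiable)
  at L: (a*(((9+z)+(b*4))*(z+6))) (not simplifiable)
  at LR: (((9+z)+(b*4))*(z+6)) (not simplifiable)
  at LRL: ((9+z)+(b*4)) (not simplifiable)
  at LRLL: (9+z) (not simplifiable)
  at LRLR: (b*4) (not simplifiable)
  at LRR: (z+6) (not simplifiable)
  at R: (a*((a*(b*y))*72)) (not simplifiable)
  at RR: ((a*(b*y))*72) (not simplifiable)
  at RRL: (a*(b*y)) (not simplifiable)
  at RRLR: (b*y) (not simplifiable)
Result: no simplifiable subexpression found -> normal form.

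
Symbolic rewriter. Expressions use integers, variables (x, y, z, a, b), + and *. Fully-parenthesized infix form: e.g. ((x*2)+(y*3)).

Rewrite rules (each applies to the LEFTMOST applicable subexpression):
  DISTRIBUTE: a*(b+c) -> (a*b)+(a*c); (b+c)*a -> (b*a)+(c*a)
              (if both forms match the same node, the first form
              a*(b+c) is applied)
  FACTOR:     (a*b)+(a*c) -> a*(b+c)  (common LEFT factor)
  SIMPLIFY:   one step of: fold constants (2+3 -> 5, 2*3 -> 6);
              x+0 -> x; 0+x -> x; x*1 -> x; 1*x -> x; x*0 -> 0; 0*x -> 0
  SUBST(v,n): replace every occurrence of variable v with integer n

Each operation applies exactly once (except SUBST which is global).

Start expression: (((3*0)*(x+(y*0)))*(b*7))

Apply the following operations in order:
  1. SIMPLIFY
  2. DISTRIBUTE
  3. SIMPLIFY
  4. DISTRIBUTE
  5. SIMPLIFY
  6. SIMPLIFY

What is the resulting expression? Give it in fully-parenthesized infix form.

Answer: ((0*(y*0))*(b*7))

Derivation:
Start: (((3*0)*(x+(y*0)))*(b*7))
Apply SIMPLIFY at LL (target: (3*0)): (((3*0)*(x+(y*0)))*(b*7)) -> ((0*(x+(y*0)))*(b*7))
Apply DISTRIBUTE at L (target: (0*(x+(y*0)))): ((0*(x+(y*0)))*(b*7)) -> (((0*x)+(0*(y*0)))*(b*7))
Apply SIMPLIFY at LL (target: (0*x)): (((0*x)+(0*(y*0)))*(b*7)) -> ((0+(0*(y*0)))*(b*7))
Apply DISTRIBUTE at root (target: ((0+(0*(y*0)))*(b*7))): ((0+(0*(y*0)))*(b*7)) -> ((0*(b*7))+((0*(y*0))*(b*7)))
Apply SIMPLIFY at L (target: (0*(b*7))): ((0*(b*7))+((0*(y*0))*(b*7))) -> (0+((0*(y*0))*(b*7)))
Apply SIMPLIFY at root (target: (0+((0*(y*0))*(b*7)))): (0+((0*(y*0))*(b*7))) -> ((0*(y*0))*(b*7))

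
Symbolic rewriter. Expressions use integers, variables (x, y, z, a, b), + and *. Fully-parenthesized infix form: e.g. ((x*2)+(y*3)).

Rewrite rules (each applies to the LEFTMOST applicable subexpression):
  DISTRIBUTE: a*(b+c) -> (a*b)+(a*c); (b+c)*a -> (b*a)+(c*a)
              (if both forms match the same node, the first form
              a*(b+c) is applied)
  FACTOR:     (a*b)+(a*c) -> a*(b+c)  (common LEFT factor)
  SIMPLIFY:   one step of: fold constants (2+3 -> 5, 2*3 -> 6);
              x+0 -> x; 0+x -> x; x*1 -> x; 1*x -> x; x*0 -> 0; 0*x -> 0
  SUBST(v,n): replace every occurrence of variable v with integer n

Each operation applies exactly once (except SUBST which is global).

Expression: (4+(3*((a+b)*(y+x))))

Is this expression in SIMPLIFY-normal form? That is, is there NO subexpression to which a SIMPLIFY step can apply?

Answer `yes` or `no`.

Answer: yes

Derivation:
Expression: (4+(3*((a+b)*(y+x))))
Scanning for simplifiable subexpressions (pre-order)...
  at root: (4+(3*((a+b)*(y+x)))) (not simplifiable)
  at R: (3*((a+b)*(y+x))) (not simplifiable)
  at RR: ((a+b)*(y+x)) (not simplifiable)
  at RRL: (a+b) (not simplifiable)
  at RRR: (y+x) (not simplifiable)
Result: no simplifiable subexpression found -> normal form.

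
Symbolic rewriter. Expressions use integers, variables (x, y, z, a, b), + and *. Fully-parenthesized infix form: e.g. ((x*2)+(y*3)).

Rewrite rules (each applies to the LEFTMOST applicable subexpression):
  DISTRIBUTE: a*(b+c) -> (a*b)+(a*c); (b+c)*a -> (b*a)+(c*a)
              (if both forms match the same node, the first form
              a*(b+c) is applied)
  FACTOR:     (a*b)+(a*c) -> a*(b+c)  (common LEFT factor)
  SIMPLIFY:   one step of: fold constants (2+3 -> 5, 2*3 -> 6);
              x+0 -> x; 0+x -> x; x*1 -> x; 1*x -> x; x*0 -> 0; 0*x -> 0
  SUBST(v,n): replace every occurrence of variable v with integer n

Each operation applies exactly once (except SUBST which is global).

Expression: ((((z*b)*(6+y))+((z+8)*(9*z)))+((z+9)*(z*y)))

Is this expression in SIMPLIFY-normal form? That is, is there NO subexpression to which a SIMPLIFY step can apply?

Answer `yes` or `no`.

Expression: ((((z*b)*(6+y))+((z+8)*(9*z)))+((z+9)*(z*y)))
Scanning for simplifiable subexpressions (pre-order)...
  at root: ((((z*b)*(6+y))+((z+8)*(9*z)))+((z+9)*(z*y))) (not simplifiable)
  at L: (((z*b)*(6+y))+((z+8)*(9*z))) (not simplifiable)
  at LL: ((z*b)*(6+y)) (not simplifiable)
  at LLL: (z*b) (not simplifiable)
  at LLR: (6+y) (not simplifiable)
  at LR: ((z+8)*(9*z)) (not simplifiable)
  at LRL: (z+8) (not simplifiable)
  at LRR: (9*z) (not simplifiable)
  at R: ((z+9)*(z*y)) (not simplifiable)
  at RL: (z+9) (not simplifiable)
  at RR: (z*y) (not simplifiable)
Result: no simplifiable subexpression found -> normal form.

Answer: yes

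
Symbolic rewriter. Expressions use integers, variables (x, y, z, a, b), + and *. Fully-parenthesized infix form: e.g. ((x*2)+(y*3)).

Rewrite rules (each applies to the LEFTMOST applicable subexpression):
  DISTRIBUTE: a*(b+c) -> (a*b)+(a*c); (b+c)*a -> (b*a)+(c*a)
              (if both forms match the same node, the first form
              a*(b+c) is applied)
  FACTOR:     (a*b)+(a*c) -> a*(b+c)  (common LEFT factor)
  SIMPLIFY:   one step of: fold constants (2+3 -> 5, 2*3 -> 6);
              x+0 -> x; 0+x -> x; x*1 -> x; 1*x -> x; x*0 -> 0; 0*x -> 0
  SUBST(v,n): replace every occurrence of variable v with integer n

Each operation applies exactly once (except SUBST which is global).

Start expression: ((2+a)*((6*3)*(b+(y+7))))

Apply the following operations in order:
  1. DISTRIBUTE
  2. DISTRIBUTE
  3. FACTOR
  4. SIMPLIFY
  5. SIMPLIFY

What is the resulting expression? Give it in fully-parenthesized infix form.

Start: ((2+a)*((6*3)*(b+(y+7))))
Apply DISTRIBUTE at root (target: ((2+a)*((6*3)*(b+(y+7))))): ((2+a)*((6*3)*(b+(y+7)))) -> ((2*((6*3)*(b+(y+7))))+(a*((6*3)*(b+(y+7)))))
Apply DISTRIBUTE at LR (target: ((6*3)*(b+(y+7)))): ((2*((6*3)*(b+(y+7))))+(a*((6*3)*(b+(y+7))))) -> ((2*(((6*3)*b)+((6*3)*(y+7))))+(a*((6*3)*(b+(y+7)))))
Apply FACTOR at LR (target: (((6*3)*b)+((6*3)*(y+7)))): ((2*(((6*3)*b)+((6*3)*(y+7))))+(a*((6*3)*(b+(y+7))))) -> ((2*((6*3)*(b+(y+7))))+(a*((6*3)*(b+(y+7)))))
Apply SIMPLIFY at LRL (target: (6*3)): ((2*((6*3)*(b+(y+7))))+(a*((6*3)*(b+(y+7))))) -> ((2*(18*(b+(y+7))))+(a*((6*3)*(b+(y+7)))))
Apply SIMPLIFY at RRL (target: (6*3)): ((2*(18*(b+(y+7))))+(a*((6*3)*(b+(y+7))))) -> ((2*(18*(b+(y+7))))+(a*(18*(b+(y+7)))))

Answer: ((2*(18*(b+(y+7))))+(a*(18*(b+(y+7)))))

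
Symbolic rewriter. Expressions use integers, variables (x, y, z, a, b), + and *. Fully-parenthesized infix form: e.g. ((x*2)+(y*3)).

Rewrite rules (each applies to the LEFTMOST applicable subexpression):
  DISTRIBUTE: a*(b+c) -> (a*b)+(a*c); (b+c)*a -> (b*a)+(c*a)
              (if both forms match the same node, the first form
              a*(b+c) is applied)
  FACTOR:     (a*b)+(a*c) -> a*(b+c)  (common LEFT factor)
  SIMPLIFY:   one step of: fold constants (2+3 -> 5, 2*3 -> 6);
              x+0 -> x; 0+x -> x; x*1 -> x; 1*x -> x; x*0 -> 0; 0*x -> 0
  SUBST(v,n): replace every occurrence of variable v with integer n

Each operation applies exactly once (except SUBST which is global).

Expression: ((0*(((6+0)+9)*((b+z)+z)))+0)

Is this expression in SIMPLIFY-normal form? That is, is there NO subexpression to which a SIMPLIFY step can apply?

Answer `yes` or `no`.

Answer: no

Derivation:
Expression: ((0*(((6+0)+9)*((b+z)+z)))+0)
Scanning for simplifiable subexpressions (pre-order)...
  at root: ((0*(((6+0)+9)*((b+z)+z)))+0) (SIMPLIFIABLE)
  at L: (0*(((6+0)+9)*((b+z)+z))) (SIMPLIFIABLE)
  at LR: (((6+0)+9)*((b+z)+z)) (not simplifiable)
  at LRL: ((6+0)+9) (not simplifiable)
  at LRLL: (6+0) (SIMPLIFIABLE)
  at LRR: ((b+z)+z) (not simplifiable)
  at LRRL: (b+z) (not simplifiable)
Found simplifiable subexpr at path root: ((0*(((6+0)+9)*((b+z)+z)))+0)
One SIMPLIFY step would give: (0*(((6+0)+9)*((b+z)+z)))
-> NOT in normal form.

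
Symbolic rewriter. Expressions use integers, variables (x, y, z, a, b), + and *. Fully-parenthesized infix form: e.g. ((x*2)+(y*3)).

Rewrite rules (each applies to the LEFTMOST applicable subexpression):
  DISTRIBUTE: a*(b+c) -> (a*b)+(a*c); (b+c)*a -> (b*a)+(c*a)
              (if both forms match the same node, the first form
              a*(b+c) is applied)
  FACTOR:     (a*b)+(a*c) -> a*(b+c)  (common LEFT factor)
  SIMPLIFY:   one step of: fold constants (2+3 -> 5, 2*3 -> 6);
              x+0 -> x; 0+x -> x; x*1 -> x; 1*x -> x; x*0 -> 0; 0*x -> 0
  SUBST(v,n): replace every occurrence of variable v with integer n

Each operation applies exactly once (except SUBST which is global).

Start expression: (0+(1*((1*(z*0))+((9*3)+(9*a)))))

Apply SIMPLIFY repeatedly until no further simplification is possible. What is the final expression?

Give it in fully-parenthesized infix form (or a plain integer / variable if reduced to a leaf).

Start: (0+(1*((1*(z*0))+((9*3)+(9*a)))))
Step 1: at root: (0+(1*((1*(z*0))+((9*3)+(9*a))))) -> (1*((1*(z*0))+((9*3)+(9*a)))); overall: (0+(1*((1*(z*0))+((9*3)+(9*a))))) -> (1*((1*(z*0))+((9*3)+(9*a))))
Step 2: at root: (1*((1*(z*0))+((9*3)+(9*a)))) -> ((1*(z*0))+((9*3)+(9*a))); overall: (1*((1*(z*0))+((9*3)+(9*a)))) -> ((1*(z*0))+((9*3)+(9*a)))
Step 3: at L: (1*(z*0)) -> (z*0); overall: ((1*(z*0))+((9*3)+(9*a))) -> ((z*0)+((9*3)+(9*a)))
Step 4: at L: (z*0) -> 0; overall: ((z*0)+((9*3)+(9*a))) -> (0+((9*3)+(9*a)))
Step 5: at root: (0+((9*3)+(9*a))) -> ((9*3)+(9*a)); overall: (0+((9*3)+(9*a))) -> ((9*3)+(9*a))
Step 6: at L: (9*3) -> 27; overall: ((9*3)+(9*a)) -> (27+(9*a))
Fixed point: (27+(9*a))

Answer: (27+(9*a))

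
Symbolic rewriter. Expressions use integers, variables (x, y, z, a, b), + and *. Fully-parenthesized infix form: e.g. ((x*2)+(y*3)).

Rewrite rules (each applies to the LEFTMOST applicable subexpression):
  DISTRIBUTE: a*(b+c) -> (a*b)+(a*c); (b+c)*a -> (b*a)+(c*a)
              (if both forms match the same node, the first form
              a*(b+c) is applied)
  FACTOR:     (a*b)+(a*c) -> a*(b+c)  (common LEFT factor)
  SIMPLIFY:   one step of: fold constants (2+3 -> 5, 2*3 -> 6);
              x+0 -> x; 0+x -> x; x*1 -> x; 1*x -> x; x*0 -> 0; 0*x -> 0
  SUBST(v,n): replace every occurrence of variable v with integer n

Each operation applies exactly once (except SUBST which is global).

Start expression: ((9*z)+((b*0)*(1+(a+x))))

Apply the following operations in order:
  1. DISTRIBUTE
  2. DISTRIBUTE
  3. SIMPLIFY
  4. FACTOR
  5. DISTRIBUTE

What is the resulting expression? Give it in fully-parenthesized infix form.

Start: ((9*z)+((b*0)*(1+(a+x))))
Apply DISTRIBUTE at R (target: ((b*0)*(1+(a+x)))): ((9*z)+((b*0)*(1+(a+x)))) -> ((9*z)+(((b*0)*1)+((b*0)*(a+x))))
Apply DISTRIBUTE at RR (target: ((b*0)*(a+x))): ((9*z)+(((b*0)*1)+((b*0)*(a+x)))) -> ((9*z)+(((b*0)*1)+(((b*0)*a)+((b*0)*x))))
Apply SIMPLIFY at RL (target: ((b*0)*1)): ((9*z)+(((b*0)*1)+(((b*0)*a)+((b*0)*x)))) -> ((9*z)+((b*0)+(((b*0)*a)+((b*0)*x))))
Apply FACTOR at RR (target: (((b*0)*a)+((b*0)*x))): ((9*z)+((b*0)+(((b*0)*a)+((b*0)*x)))) -> ((9*z)+((b*0)+((b*0)*(a+x))))
Apply DISTRIBUTE at RR (target: ((b*0)*(a+x))): ((9*z)+((b*0)+((b*0)*(a+x)))) -> ((9*z)+((b*0)+(((b*0)*a)+((b*0)*x))))

Answer: ((9*z)+((b*0)+(((b*0)*a)+((b*0)*x))))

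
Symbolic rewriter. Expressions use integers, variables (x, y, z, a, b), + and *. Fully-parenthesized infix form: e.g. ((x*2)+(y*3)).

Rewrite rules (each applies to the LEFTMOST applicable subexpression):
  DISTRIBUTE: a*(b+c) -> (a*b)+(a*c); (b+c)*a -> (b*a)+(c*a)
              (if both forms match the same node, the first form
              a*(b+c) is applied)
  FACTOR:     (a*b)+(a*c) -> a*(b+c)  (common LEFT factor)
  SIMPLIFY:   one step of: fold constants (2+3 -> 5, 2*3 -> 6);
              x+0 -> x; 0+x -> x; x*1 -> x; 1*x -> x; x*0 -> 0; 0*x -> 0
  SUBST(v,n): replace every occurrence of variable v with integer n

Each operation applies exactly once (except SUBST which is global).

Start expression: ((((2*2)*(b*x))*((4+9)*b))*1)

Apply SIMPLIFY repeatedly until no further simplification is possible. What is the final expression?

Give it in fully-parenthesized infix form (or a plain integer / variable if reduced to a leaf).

Start: ((((2*2)*(b*x))*((4+9)*b))*1)
Step 1: at root: ((((2*2)*(b*x))*((4+9)*b))*1) -> (((2*2)*(b*x))*((4+9)*b)); overall: ((((2*2)*(b*x))*((4+9)*b))*1) -> (((2*2)*(b*x))*((4+9)*b))
Step 2: at LL: (2*2) -> 4; overall: (((2*2)*(b*x))*((4+9)*b)) -> ((4*(b*x))*((4+9)*b))
Step 3: at RL: (4+9) -> 13; overall: ((4*(b*x))*((4+9)*b)) -> ((4*(b*x))*(13*b))
Fixed point: ((4*(b*x))*(13*b))

Answer: ((4*(b*x))*(13*b))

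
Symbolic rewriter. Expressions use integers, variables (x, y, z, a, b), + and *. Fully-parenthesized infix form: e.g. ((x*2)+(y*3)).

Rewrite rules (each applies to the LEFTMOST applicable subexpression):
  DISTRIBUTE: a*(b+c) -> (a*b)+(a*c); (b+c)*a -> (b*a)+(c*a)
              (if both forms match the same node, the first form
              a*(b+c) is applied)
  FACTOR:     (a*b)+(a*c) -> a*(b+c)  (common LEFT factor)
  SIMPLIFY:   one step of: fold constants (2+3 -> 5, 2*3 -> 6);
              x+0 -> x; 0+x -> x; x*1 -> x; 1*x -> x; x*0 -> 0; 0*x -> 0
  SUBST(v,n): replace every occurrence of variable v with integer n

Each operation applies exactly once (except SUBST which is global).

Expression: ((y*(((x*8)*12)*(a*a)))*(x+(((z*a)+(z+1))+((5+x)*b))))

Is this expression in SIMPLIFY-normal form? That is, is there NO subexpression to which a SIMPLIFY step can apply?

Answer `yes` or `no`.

Answer: yes

Derivation:
Expression: ((y*(((x*8)*12)*(a*a)))*(x+(((z*a)+(z+1))+((5+x)*b))))
Scanning for simplifiable subexpressions (pre-order)...
  at root: ((y*(((x*8)*12)*(a*a)))*(x+(((z*a)+(z+1))+((5+x)*b)))) (not simplifiable)
  at L: (y*(((x*8)*12)*(a*a))) (not simplifiable)
  at LR: (((x*8)*12)*(a*a)) (not simplifiable)
  at LRL: ((x*8)*12) (not simplifiable)
  at LRLL: (x*8) (not simplifiable)
  at LRR: (a*a) (not simplifiable)
  at R: (x+(((z*a)+(z+1))+((5+x)*b))) (not simplifiable)
  at RR: (((z*a)+(z+1))+((5+x)*b)) (not simplifiable)
  at RRL: ((z*a)+(z+1)) (not simplifiable)
  at RRLL: (z*a) (not simplifiable)
  at RRLR: (z+1) (not simplifiable)
  at RRR: ((5+x)*b) (not simplifiable)
  at RRRL: (5+x) (not simplifiable)
Result: no simplifiable subexpression found -> normal form.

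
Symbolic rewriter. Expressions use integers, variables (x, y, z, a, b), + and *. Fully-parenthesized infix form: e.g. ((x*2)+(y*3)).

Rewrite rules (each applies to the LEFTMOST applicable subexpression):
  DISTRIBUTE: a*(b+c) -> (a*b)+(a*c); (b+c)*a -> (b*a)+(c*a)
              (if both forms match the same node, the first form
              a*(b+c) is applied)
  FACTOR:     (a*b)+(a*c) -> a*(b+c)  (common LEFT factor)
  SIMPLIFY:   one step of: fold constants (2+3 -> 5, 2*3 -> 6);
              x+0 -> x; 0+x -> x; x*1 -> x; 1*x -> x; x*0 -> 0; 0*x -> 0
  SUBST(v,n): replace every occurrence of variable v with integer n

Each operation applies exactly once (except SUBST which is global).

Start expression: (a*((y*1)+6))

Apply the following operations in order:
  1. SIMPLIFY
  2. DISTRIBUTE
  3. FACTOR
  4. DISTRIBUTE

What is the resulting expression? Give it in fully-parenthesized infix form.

Start: (a*((y*1)+6))
Apply SIMPLIFY at RL (target: (y*1)): (a*((y*1)+6)) -> (a*(y+6))
Apply DISTRIBUTE at root (target: (a*(y+6))): (a*(y+6)) -> ((a*y)+(a*6))
Apply FACTOR at root (target: ((a*y)+(a*6))): ((a*y)+(a*6)) -> (a*(y+6))
Apply DISTRIBUTE at root (target: (a*(y+6))): (a*(y+6)) -> ((a*y)+(a*6))

Answer: ((a*y)+(a*6))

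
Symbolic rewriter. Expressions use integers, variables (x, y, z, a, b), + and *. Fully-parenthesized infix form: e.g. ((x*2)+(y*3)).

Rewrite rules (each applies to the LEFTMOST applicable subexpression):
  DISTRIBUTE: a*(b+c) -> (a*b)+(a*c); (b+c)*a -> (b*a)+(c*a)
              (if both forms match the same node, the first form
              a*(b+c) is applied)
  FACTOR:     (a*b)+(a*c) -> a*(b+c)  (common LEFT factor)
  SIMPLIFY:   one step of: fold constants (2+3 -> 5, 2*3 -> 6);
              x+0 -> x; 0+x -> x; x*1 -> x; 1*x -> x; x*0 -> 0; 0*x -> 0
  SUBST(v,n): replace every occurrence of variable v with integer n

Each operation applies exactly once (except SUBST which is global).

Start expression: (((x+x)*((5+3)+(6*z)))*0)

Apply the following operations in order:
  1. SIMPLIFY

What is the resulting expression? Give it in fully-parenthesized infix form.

Start: (((x+x)*((5+3)+(6*z)))*0)
Apply SIMPLIFY at root (target: (((x+x)*((5+3)+(6*z)))*0)): (((x+x)*((5+3)+(6*z)))*0) -> 0

Answer: 0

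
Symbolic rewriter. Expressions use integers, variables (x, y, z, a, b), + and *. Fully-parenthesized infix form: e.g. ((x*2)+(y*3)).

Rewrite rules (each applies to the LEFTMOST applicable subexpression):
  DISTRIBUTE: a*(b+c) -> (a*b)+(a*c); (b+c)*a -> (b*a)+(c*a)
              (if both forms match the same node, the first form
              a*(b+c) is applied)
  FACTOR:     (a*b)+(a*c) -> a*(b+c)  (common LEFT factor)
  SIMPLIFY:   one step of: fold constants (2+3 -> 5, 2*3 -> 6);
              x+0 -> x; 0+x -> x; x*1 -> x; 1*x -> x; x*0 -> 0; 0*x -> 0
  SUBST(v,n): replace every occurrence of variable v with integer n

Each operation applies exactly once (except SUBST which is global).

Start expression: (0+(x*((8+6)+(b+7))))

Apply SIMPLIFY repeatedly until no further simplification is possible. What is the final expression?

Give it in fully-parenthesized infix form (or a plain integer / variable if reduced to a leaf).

Start: (0+(x*((8+6)+(b+7))))
Step 1: at root: (0+(x*((8+6)+(b+7)))) -> (x*((8+6)+(b+7))); overall: (0+(x*((8+6)+(b+7)))) -> (x*((8+6)+(b+7)))
Step 2: at RL: (8+6) -> 14; overall: (x*((8+6)+(b+7))) -> (x*(14+(b+7)))
Fixed point: (x*(14+(b+7)))

Answer: (x*(14+(b+7)))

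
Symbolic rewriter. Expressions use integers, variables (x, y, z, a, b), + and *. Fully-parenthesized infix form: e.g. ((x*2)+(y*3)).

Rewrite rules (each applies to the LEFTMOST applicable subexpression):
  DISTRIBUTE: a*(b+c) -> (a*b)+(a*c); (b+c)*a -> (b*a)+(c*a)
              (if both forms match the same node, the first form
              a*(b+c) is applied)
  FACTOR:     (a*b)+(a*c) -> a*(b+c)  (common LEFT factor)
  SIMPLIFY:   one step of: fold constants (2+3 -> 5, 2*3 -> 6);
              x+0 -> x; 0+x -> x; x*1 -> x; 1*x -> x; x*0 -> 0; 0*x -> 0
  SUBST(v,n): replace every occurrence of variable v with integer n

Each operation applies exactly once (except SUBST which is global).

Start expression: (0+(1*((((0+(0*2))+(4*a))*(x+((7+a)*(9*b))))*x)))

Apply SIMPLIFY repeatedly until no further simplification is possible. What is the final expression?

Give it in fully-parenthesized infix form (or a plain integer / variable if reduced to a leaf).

Answer: (((4*a)*(x+((7+a)*(9*b))))*x)

Derivation:
Start: (0+(1*((((0+(0*2))+(4*a))*(x+((7+a)*(9*b))))*x)))
Step 1: at root: (0+(1*((((0+(0*2))+(4*a))*(x+((7+a)*(9*b))))*x))) -> (1*((((0+(0*2))+(4*a))*(x+((7+a)*(9*b))))*x)); overall: (0+(1*((((0+(0*2))+(4*a))*(x+((7+a)*(9*b))))*x))) -> (1*((((0+(0*2))+(4*a))*(x+((7+a)*(9*b))))*x))
Step 2: at root: (1*((((0+(0*2))+(4*a))*(x+((7+a)*(9*b))))*x)) -> ((((0+(0*2))+(4*a))*(x+((7+a)*(9*b))))*x); overall: (1*((((0+(0*2))+(4*a))*(x+((7+a)*(9*b))))*x)) -> ((((0+(0*2))+(4*a))*(x+((7+a)*(9*b))))*x)
Step 3: at LLL: (0+(0*2)) -> (0*2); overall: ((((0+(0*2))+(4*a))*(x+((7+a)*(9*b))))*x) -> ((((0*2)+(4*a))*(x+((7+a)*(9*b))))*x)
Step 4: at LLL: (0*2) -> 0; overall: ((((0*2)+(4*a))*(x+((7+a)*(9*b))))*x) -> (((0+(4*a))*(x+((7+a)*(9*b))))*x)
Step 5: at LL: (0+(4*a)) -> (4*a); overall: (((0+(4*a))*(x+((7+a)*(9*b))))*x) -> (((4*a)*(x+((7+a)*(9*b))))*x)
Fixed point: (((4*a)*(x+((7+a)*(9*b))))*x)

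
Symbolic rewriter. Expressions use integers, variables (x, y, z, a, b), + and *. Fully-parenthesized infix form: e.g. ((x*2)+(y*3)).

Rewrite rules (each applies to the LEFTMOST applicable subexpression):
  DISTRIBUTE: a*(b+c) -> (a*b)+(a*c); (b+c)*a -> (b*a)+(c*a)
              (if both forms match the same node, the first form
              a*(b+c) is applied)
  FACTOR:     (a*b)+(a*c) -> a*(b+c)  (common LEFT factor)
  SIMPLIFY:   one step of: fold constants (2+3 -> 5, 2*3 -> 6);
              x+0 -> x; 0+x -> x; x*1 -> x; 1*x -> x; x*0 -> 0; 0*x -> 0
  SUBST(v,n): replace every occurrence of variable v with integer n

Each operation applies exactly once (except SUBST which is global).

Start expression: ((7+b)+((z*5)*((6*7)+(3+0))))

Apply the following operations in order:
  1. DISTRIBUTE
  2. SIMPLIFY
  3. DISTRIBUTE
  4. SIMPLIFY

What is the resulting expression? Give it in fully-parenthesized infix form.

Answer: ((7+b)+(((z*5)*42)+(((z*5)*3)+0)))

Derivation:
Start: ((7+b)+((z*5)*((6*7)+(3+0))))
Apply DISTRIBUTE at R (target: ((z*5)*((6*7)+(3+0)))): ((7+b)+((z*5)*((6*7)+(3+0)))) -> ((7+b)+(((z*5)*(6*7))+((z*5)*(3+0))))
Apply SIMPLIFY at RLR (target: (6*7)): ((7+b)+(((z*5)*(6*7))+((z*5)*(3+0)))) -> ((7+b)+(((z*5)*42)+((z*5)*(3+0))))
Apply DISTRIBUTE at RR (target: ((z*5)*(3+0))): ((7+b)+(((z*5)*42)+((z*5)*(3+0)))) -> ((7+b)+(((z*5)*42)+(((z*5)*3)+((z*5)*0))))
Apply SIMPLIFY at RRR (target: ((z*5)*0)): ((7+b)+(((z*5)*42)+(((z*5)*3)+((z*5)*0)))) -> ((7+b)+(((z*5)*42)+(((z*5)*3)+0)))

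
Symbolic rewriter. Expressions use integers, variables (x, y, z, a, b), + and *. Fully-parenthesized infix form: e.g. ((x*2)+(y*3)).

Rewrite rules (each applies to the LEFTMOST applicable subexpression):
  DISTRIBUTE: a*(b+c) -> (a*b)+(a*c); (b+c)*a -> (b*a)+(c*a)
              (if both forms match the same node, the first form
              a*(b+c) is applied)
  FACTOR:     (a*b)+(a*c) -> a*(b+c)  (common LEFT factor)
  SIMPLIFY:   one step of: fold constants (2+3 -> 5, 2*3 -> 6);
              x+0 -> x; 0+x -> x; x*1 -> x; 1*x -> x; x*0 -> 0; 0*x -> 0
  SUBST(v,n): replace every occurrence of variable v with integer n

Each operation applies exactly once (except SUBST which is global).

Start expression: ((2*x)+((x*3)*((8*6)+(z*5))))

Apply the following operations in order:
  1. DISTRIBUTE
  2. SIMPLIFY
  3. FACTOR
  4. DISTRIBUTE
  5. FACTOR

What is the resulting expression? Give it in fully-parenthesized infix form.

Start: ((2*x)+((x*3)*((8*6)+(z*5))))
Apply DISTRIBUTE at R (target: ((x*3)*((8*6)+(z*5)))): ((2*x)+((x*3)*((8*6)+(z*5)))) -> ((2*x)+(((x*3)*(8*6))+((x*3)*(z*5))))
Apply SIMPLIFY at RLR (target: (8*6)): ((2*x)+(((x*3)*(8*6))+((x*3)*(z*5)))) -> ((2*x)+(((x*3)*48)+((x*3)*(z*5))))
Apply FACTOR at R (target: (((x*3)*48)+((x*3)*(z*5)))): ((2*x)+(((x*3)*48)+((x*3)*(z*5)))) -> ((2*x)+((x*3)*(48+(z*5))))
Apply DISTRIBUTE at R (target: ((x*3)*(48+(z*5)))): ((2*x)+((x*3)*(48+(z*5)))) -> ((2*x)+(((x*3)*48)+((x*3)*(z*5))))
Apply FACTOR at R (target: (((x*3)*48)+((x*3)*(z*5)))): ((2*x)+(((x*3)*48)+((x*3)*(z*5)))) -> ((2*x)+((x*3)*(48+(z*5))))

Answer: ((2*x)+((x*3)*(48+(z*5))))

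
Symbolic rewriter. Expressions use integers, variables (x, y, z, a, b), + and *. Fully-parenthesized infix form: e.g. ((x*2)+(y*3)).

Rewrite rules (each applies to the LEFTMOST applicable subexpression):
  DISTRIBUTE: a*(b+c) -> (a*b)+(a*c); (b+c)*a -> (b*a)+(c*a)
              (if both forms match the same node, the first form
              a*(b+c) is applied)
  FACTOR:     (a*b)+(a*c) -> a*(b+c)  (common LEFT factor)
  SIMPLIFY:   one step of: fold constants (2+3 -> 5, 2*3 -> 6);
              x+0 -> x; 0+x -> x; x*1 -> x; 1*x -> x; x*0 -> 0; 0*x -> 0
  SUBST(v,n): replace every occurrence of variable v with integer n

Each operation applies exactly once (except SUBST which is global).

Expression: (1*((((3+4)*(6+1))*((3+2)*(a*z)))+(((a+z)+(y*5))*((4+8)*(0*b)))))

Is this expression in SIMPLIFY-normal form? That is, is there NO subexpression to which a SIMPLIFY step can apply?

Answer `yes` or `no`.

Expression: (1*((((3+4)*(6+1))*((3+2)*(a*z)))+(((a+z)+(y*5))*((4+8)*(0*b)))))
Scanning for simplifiable subexpressions (pre-order)...
  at root: (1*((((3+4)*(6+1))*((3+2)*(a*z)))+(((a+z)+(y*5))*((4+8)*(0*b))))) (SIMPLIFIABLE)
  at R: ((((3+4)*(6+1))*((3+2)*(a*z)))+(((a+z)+(y*5))*((4+8)*(0*b)))) (not simplifiable)
  at RL: (((3+4)*(6+1))*((3+2)*(a*z))) (not simplifiable)
  at RLL: ((3+4)*(6+1)) (not simplifiable)
  at RLLL: (3+4) (SIMPLIFIABLE)
  at RLLR: (6+1) (SIMPLIFIABLE)
  at RLR: ((3+2)*(a*z)) (not simplifiable)
  at RLRL: (3+2) (SIMPLIFIABLE)
  at RLRR: (a*z) (not simplifiable)
  at RR: (((a+z)+(y*5))*((4+8)*(0*b))) (not simplifiable)
  at RRL: ((a+z)+(y*5)) (not simplifiable)
  at RRLL: (a+z) (not simplifiable)
  at RRLR: (y*5) (not simplifiable)
  at RRR: ((4+8)*(0*b)) (not simplifiable)
  at RRRL: (4+8) (SIMPLIFIABLE)
  at RRRR: (0*b) (SIMPLIFIABLE)
Found simplifiable subexpr at path root: (1*((((3+4)*(6+1))*((3+2)*(a*z)))+(((a+z)+(y*5))*((4+8)*(0*b)))))
One SIMPLIFY step would give: ((((3+4)*(6+1))*((3+2)*(a*z)))+(((a+z)+(y*5))*((4+8)*(0*b))))
-> NOT in normal form.

Answer: no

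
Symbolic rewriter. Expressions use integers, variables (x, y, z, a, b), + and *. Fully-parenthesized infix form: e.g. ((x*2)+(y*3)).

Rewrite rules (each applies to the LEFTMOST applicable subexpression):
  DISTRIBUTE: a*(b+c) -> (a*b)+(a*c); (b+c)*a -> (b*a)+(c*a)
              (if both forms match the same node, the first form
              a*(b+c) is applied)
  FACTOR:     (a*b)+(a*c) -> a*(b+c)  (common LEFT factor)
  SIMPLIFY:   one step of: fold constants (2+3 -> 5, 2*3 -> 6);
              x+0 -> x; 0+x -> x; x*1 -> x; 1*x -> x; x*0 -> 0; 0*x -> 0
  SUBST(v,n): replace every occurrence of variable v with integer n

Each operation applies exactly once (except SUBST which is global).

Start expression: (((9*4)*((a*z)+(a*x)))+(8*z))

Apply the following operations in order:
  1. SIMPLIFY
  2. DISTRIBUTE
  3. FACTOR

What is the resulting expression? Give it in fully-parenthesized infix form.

Answer: ((36*((a*z)+(a*x)))+(8*z))

Derivation:
Start: (((9*4)*((a*z)+(a*x)))+(8*z))
Apply SIMPLIFY at LL (target: (9*4)): (((9*4)*((a*z)+(a*x)))+(8*z)) -> ((36*((a*z)+(a*x)))+(8*z))
Apply DISTRIBUTE at L (target: (36*((a*z)+(a*x)))): ((36*((a*z)+(a*x)))+(8*z)) -> (((36*(a*z))+(36*(a*x)))+(8*z))
Apply FACTOR at L (target: ((36*(a*z))+(36*(a*x)))): (((36*(a*z))+(36*(a*x)))+(8*z)) -> ((36*((a*z)+(a*x)))+(8*z))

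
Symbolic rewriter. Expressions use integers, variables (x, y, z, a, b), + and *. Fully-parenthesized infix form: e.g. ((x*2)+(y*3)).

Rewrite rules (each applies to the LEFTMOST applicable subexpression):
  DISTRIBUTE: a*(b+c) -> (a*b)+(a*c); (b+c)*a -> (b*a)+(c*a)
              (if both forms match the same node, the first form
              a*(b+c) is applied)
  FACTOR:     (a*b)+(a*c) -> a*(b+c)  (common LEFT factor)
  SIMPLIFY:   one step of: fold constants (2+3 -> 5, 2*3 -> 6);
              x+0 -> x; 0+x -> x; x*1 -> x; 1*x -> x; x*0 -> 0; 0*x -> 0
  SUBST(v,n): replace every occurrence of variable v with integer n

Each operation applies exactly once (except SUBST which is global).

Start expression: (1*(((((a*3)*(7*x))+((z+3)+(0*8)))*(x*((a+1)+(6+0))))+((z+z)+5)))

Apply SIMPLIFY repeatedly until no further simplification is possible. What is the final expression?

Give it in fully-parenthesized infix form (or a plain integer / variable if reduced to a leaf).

Answer: (((((a*3)*(7*x))+(z+3))*(x*((a+1)+6)))+((z+z)+5))

Derivation:
Start: (1*(((((a*3)*(7*x))+((z+3)+(0*8)))*(x*((a+1)+(6+0))))+((z+z)+5)))
Step 1: at root: (1*(((((a*3)*(7*x))+((z+3)+(0*8)))*(x*((a+1)+(6+0))))+((z+z)+5))) -> (((((a*3)*(7*x))+((z+3)+(0*8)))*(x*((a+1)+(6+0))))+((z+z)+5)); overall: (1*(((((a*3)*(7*x))+((z+3)+(0*8)))*(x*((a+1)+(6+0))))+((z+z)+5))) -> (((((a*3)*(7*x))+((z+3)+(0*8)))*(x*((a+1)+(6+0))))+((z+z)+5))
Step 2: at LLRR: (0*8) -> 0; overall: (((((a*3)*(7*x))+((z+3)+(0*8)))*(x*((a+1)+(6+0))))+((z+z)+5)) -> (((((a*3)*(7*x))+((z+3)+0))*(x*((a+1)+(6+0))))+((z+z)+5))
Step 3: at LLR: ((z+3)+0) -> (z+3); overall: (((((a*3)*(7*x))+((z+3)+0))*(x*((a+1)+(6+0))))+((z+z)+5)) -> (((((a*3)*(7*x))+(z+3))*(x*((a+1)+(6+0))))+((z+z)+5))
Step 4: at LRRR: (6+0) -> 6; overall: (((((a*3)*(7*x))+(z+3))*(x*((a+1)+(6+0))))+((z+z)+5)) -> (((((a*3)*(7*x))+(z+3))*(x*((a+1)+6)))+((z+z)+5))
Fixed point: (((((a*3)*(7*x))+(z+3))*(x*((a+1)+6)))+((z+z)+5))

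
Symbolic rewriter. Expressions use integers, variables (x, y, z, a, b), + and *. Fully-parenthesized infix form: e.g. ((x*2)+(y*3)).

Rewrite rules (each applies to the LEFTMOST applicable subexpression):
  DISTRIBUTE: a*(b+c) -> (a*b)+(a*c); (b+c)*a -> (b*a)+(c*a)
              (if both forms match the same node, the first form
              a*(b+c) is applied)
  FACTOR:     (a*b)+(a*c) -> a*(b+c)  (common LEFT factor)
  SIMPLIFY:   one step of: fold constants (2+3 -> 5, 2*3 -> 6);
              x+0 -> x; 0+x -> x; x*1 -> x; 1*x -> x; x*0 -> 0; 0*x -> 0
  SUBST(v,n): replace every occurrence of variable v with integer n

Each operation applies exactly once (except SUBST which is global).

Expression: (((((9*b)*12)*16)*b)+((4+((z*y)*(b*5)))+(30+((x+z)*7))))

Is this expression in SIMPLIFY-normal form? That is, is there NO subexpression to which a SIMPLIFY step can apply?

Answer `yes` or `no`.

Expression: (((((9*b)*12)*16)*b)+((4+((z*y)*(b*5)))+(30+((x+z)*7))))
Scanning for simplifiable subexpressions (pre-order)...
  at root: (((((9*b)*12)*16)*b)+((4+((z*y)*(b*5)))+(30+((x+z)*7)))) (not simplifiable)
  at L: ((((9*b)*12)*16)*b) (not simplifiable)
  at LL: (((9*b)*12)*16) (not simplifiable)
  at LLL: ((9*b)*12) (not simplifiable)
  at LLLL: (9*b) (not simplifiable)
  at R: ((4+((z*y)*(b*5)))+(30+((x+z)*7))) (not simplifiable)
  at RL: (4+((z*y)*(b*5))) (not simplifiable)
  at RLR: ((z*y)*(b*5)) (not simplifiable)
  at RLRL: (z*y) (not simplifiable)
  at RLRR: (b*5) (not simplifiable)
  at RR: (30+((x+z)*7)) (not simplifiable)
  at RRR: ((x+z)*7) (not simplifiable)
  at RRRL: (x+z) (not simplifiable)
Result: no simplifiable subexpression found -> normal form.

Answer: yes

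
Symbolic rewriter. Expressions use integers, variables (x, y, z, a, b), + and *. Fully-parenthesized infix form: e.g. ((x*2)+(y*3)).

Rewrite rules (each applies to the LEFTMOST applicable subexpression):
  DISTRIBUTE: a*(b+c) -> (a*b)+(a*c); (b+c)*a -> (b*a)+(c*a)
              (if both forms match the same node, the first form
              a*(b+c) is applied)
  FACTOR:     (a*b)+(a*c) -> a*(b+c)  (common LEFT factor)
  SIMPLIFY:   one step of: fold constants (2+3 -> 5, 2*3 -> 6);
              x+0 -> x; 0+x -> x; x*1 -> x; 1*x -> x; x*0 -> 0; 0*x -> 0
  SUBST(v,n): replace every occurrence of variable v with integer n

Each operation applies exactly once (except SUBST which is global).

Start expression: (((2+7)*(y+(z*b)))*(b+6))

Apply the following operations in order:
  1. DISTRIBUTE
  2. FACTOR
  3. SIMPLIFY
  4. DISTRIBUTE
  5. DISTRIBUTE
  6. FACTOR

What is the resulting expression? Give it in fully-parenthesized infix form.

Start: (((2+7)*(y+(z*b)))*(b+6))
Apply DISTRIBUTE at root (target: (((2+7)*(y+(z*b)))*(b+6))): (((2+7)*(y+(z*b)))*(b+6)) -> ((((2+7)*(y+(z*b)))*b)+(((2+7)*(y+(z*b)))*6))
Apply FACTOR at root (target: ((((2+7)*(y+(z*b)))*b)+(((2+7)*(y+(z*b)))*6))): ((((2+7)*(y+(z*b)))*b)+(((2+7)*(y+(z*b)))*6)) -> (((2+7)*(y+(z*b)))*(b+6))
Apply SIMPLIFY at LL (target: (2+7)): (((2+7)*(y+(z*b)))*(b+6)) -> ((9*(y+(z*b)))*(b+6))
Apply DISTRIBUTE at root (target: ((9*(y+(z*b)))*(b+6))): ((9*(y+(z*b)))*(b+6)) -> (((9*(y+(z*b)))*b)+((9*(y+(z*b)))*6))
Apply DISTRIBUTE at LL (target: (9*(y+(z*b)))): (((9*(y+(z*b)))*b)+((9*(y+(z*b)))*6)) -> ((((9*y)+(9*(z*b)))*b)+((9*(y+(z*b)))*6))
Apply FACTOR at LL (target: ((9*y)+(9*(z*b)))): ((((9*y)+(9*(z*b)))*b)+((9*(y+(z*b)))*6)) -> (((9*(y+(z*b)))*b)+((9*(y+(z*b)))*6))

Answer: (((9*(y+(z*b)))*b)+((9*(y+(z*b)))*6))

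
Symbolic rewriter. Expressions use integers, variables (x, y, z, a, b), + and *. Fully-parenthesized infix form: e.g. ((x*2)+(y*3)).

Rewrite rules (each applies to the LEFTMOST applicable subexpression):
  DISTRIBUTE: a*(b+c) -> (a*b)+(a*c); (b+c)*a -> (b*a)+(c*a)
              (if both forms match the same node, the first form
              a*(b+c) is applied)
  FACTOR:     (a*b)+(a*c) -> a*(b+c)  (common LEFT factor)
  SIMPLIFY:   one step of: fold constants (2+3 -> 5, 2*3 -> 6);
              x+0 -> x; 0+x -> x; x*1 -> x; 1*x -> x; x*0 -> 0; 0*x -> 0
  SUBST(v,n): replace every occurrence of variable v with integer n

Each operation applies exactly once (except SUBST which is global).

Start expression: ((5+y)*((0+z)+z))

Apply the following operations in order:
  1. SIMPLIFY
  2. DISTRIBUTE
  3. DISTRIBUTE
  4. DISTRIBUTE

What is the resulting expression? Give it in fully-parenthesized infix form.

Answer: (((5*z)+(y*z))+((5*z)+(y*z)))

Derivation:
Start: ((5+y)*((0+z)+z))
Apply SIMPLIFY at RL (target: (0+z)): ((5+y)*((0+z)+z)) -> ((5+y)*(z+z))
Apply DISTRIBUTE at root (target: ((5+y)*(z+z))): ((5+y)*(z+z)) -> (((5+y)*z)+((5+y)*z))
Apply DISTRIBUTE at L (target: ((5+y)*z)): (((5+y)*z)+((5+y)*z)) -> (((5*z)+(y*z))+((5+y)*z))
Apply DISTRIBUTE at R (target: ((5+y)*z)): (((5*z)+(y*z))+((5+y)*z)) -> (((5*z)+(y*z))+((5*z)+(y*z)))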